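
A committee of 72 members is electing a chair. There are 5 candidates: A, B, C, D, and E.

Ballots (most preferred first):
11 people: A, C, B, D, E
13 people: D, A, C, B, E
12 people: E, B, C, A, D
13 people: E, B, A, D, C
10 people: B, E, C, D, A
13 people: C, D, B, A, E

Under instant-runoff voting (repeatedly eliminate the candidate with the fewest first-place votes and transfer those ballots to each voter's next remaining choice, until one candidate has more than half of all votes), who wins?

C

Round 1: A 11, B 10, C 13, D 13, E 25. B eliminated.
Round 2: A 11, C 13, D 13, E 35. A eliminated.
Round 3: C 24, D 13, E 35. D eliminated.
Round 4: C 37, E 35. C has a majority (≥37).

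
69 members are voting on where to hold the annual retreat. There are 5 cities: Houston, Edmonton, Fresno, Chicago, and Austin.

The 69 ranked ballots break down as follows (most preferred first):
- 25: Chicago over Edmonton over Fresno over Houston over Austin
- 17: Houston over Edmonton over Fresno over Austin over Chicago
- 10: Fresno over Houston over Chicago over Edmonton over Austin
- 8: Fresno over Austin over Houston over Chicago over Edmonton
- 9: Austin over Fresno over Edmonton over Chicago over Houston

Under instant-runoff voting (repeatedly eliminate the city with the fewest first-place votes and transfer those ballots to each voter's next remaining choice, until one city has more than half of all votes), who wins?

Fresno

Round 1: Houston 17, Edmonton 0, Fresno 18, Chicago 25, Austin 9. Edmonton eliminated.
Round 2: Houston 17, Fresno 18, Chicago 25, Austin 9. Austin eliminated.
Round 3: Houston 17, Fresno 27, Chicago 25. Houston eliminated.
Round 4: Fresno 44, Chicago 25. Fresno has a majority (≥35).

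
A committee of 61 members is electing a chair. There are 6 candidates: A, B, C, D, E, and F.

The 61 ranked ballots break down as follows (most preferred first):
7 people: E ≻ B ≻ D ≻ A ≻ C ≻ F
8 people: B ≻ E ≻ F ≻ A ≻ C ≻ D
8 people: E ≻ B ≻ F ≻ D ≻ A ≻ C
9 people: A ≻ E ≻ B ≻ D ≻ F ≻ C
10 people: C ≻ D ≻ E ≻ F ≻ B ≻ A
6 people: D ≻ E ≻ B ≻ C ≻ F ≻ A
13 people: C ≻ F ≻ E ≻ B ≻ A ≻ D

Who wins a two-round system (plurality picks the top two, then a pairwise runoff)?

E

Round 1 first-place votes: A 9, B 8, C 23, D 6, E 15, F 0. C and E advance.
Runoff: C is ranked above E on 23 ballots, E above C on 38.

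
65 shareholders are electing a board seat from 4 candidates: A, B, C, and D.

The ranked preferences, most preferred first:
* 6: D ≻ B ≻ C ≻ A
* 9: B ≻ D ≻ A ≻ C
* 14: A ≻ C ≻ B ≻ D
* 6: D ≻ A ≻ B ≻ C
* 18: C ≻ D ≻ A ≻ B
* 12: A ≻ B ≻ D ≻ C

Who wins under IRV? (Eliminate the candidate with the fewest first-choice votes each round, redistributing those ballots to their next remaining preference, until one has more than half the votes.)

Round 1: A 26, B 9, C 18, D 12. B eliminated.
Round 2: A 26, C 18, D 21. C eliminated.
Round 3: A 26, D 39. D has a majority (≥33).

D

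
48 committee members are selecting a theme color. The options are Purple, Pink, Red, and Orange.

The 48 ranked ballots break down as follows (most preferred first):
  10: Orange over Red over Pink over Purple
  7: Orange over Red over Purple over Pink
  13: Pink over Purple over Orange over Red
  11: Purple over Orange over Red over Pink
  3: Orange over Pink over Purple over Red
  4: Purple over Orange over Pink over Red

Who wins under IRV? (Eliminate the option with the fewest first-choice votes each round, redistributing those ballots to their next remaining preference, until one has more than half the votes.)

Purple

Round 1: Purple 15, Pink 13, Red 0, Orange 20. Red eliminated.
Round 2: Purple 15, Pink 13, Orange 20. Pink eliminated.
Round 3: Purple 28, Orange 20. Purple has a majority (≥25).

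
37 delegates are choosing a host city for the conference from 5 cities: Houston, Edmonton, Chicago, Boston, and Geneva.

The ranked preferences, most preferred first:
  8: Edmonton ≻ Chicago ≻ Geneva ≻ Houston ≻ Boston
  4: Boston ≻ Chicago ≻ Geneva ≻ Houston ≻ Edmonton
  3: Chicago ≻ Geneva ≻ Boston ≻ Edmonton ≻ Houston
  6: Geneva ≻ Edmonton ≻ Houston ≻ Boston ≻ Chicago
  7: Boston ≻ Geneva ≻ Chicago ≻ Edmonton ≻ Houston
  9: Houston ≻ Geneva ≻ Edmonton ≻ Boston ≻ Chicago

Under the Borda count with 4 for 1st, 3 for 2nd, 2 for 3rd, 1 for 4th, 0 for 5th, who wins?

Houston: 8×1 + 4×1 + 3×0 + 6×2 + 7×0 + 9×4 = 60
Edmonton: 8×4 + 4×0 + 3×1 + 6×3 + 7×1 + 9×2 = 78
Chicago: 8×3 + 4×3 + 3×4 + 6×0 + 7×2 + 9×0 = 62
Boston: 8×0 + 4×4 + 3×2 + 6×1 + 7×4 + 9×1 = 65
Geneva: 8×2 + 4×2 + 3×3 + 6×4 + 7×3 + 9×3 = 105

Geneva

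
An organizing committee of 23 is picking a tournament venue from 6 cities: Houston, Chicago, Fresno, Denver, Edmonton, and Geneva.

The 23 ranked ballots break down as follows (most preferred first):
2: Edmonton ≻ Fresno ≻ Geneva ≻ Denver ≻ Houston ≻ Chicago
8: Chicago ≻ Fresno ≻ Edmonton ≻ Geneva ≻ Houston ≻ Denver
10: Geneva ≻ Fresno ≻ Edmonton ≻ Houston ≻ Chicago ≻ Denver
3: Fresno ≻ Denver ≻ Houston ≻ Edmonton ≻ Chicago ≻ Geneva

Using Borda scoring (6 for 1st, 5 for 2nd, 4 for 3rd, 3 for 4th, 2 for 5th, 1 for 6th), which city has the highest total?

Houston: 2×2 + 8×2 + 10×3 + 3×4 = 62
Chicago: 2×1 + 8×6 + 10×2 + 3×2 = 76
Fresno: 2×5 + 8×5 + 10×5 + 3×6 = 118
Denver: 2×3 + 8×1 + 10×1 + 3×5 = 39
Edmonton: 2×6 + 8×4 + 10×4 + 3×3 = 93
Geneva: 2×4 + 8×3 + 10×6 + 3×1 = 95

Fresno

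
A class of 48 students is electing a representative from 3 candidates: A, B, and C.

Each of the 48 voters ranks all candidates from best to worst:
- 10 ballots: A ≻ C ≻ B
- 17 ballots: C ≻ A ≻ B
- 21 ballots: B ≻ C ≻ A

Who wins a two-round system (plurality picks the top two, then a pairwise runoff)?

Round 1 first-place votes: A 10, B 21, C 17. B and C advance.
Runoff: B is ranked above C on 21 ballots, C above B on 27.

C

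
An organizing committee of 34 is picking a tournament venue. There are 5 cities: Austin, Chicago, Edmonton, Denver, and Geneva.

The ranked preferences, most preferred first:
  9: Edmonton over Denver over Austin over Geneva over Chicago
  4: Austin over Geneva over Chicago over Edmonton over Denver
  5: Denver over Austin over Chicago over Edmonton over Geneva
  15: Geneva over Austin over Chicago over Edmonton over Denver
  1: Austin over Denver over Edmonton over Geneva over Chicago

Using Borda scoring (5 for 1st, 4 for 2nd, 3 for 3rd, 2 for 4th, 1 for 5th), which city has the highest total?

Austin: 9×3 + 4×5 + 5×4 + 15×4 + 1×5 = 132
Chicago: 9×1 + 4×3 + 5×3 + 15×3 + 1×1 = 82
Edmonton: 9×5 + 4×2 + 5×2 + 15×2 + 1×3 = 96
Denver: 9×4 + 4×1 + 5×5 + 15×1 + 1×4 = 84
Geneva: 9×2 + 4×4 + 5×1 + 15×5 + 1×2 = 116

Austin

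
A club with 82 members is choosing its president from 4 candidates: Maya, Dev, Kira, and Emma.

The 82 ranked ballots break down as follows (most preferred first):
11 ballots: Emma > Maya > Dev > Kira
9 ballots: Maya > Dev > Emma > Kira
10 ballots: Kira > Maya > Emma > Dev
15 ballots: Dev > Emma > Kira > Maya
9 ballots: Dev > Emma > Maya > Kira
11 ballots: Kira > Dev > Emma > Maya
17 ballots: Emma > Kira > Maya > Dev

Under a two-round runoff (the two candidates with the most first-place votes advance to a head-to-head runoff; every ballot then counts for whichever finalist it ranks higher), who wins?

Round 1 first-place votes: Maya 9, Dev 24, Kira 21, Emma 28. Emma and Dev advance.
Runoff: Emma is ranked above Dev on 38 ballots, Dev above Emma on 44.

Dev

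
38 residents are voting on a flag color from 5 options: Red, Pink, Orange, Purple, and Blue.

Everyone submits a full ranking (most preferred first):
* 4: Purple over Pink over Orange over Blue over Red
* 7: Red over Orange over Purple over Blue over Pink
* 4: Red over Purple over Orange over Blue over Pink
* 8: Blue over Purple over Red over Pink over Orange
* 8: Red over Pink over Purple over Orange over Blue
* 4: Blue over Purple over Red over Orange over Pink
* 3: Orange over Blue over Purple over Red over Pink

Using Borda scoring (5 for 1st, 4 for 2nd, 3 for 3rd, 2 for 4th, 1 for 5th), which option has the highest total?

Red: 4×1 + 7×5 + 4×5 + 8×3 + 8×5 + 4×3 + 3×2 = 141
Pink: 4×4 + 7×1 + 4×1 + 8×2 + 8×4 + 4×1 + 3×1 = 82
Orange: 4×3 + 7×4 + 4×3 + 8×1 + 8×2 + 4×2 + 3×5 = 99
Purple: 4×5 + 7×3 + 4×4 + 8×4 + 8×3 + 4×4 + 3×3 = 138
Blue: 4×2 + 7×2 + 4×2 + 8×5 + 8×1 + 4×5 + 3×4 = 110

Red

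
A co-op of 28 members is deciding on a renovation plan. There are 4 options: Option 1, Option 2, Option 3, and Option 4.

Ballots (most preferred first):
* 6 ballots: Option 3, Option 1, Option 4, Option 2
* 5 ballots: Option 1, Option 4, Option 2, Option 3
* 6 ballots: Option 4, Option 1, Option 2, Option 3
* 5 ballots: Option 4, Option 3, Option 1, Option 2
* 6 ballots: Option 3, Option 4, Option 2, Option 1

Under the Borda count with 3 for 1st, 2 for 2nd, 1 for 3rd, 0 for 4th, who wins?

Option 4

Option 1: 6×2 + 5×3 + 6×2 + 5×1 + 6×0 = 44
Option 2: 6×0 + 5×1 + 6×1 + 5×0 + 6×1 = 17
Option 3: 6×3 + 5×0 + 6×0 + 5×2 + 6×3 = 46
Option 4: 6×1 + 5×2 + 6×3 + 5×3 + 6×2 = 61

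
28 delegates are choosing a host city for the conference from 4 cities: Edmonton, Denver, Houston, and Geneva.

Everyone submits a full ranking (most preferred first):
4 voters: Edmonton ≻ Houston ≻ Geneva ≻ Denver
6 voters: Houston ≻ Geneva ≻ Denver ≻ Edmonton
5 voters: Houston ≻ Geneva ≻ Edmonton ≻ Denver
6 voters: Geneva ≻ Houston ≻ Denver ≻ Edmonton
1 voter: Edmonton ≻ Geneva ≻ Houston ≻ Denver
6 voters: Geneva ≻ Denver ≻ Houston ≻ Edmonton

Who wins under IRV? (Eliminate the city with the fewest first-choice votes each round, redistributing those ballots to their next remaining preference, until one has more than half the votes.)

Round 1: Edmonton 5, Denver 0, Houston 11, Geneva 12. Denver eliminated.
Round 2: Edmonton 5, Houston 11, Geneva 12. Edmonton eliminated.
Round 3: Houston 15, Geneva 13. Houston has a majority (≥15).

Houston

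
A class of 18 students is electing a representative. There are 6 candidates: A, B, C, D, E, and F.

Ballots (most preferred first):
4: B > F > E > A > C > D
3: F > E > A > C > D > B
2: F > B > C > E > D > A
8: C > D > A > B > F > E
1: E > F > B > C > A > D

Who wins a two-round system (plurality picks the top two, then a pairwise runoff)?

Round 1 first-place votes: A 0, B 4, C 8, D 0, E 1, F 5. C and F advance.
Runoff: C is ranked above F on 8 ballots, F above C on 10.

F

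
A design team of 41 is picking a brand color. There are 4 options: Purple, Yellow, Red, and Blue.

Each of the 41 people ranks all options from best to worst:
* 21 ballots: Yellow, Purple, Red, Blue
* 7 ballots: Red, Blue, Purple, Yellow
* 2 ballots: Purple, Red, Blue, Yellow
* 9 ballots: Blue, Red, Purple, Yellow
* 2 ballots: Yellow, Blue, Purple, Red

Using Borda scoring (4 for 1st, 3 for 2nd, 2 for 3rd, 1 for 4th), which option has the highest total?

Yellow

Purple: 21×3 + 7×2 + 2×4 + 9×2 + 2×2 = 107
Yellow: 21×4 + 7×1 + 2×1 + 9×1 + 2×4 = 110
Red: 21×2 + 7×4 + 2×3 + 9×3 + 2×1 = 105
Blue: 21×1 + 7×3 + 2×2 + 9×4 + 2×3 = 88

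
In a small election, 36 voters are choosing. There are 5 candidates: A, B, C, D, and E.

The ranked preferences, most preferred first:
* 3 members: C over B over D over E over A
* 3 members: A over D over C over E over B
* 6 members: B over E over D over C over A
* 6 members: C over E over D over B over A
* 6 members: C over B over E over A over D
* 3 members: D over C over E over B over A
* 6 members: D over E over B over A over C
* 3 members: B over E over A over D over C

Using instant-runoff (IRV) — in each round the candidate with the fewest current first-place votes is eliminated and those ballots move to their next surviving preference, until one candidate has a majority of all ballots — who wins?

Round 1: A 3, B 9, C 15, D 9, E 0. E eliminated.
Round 2: A 3, B 9, C 15, D 9. A eliminated.
Round 3: B 9, C 15, D 12. B eliminated.
Round 4: C 15, D 21. D has a majority (≥19).

D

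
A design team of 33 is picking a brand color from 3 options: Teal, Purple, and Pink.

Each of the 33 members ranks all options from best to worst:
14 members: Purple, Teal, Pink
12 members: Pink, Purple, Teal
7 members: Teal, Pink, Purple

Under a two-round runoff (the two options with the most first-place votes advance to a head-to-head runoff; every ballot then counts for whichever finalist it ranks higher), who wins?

Pink

Round 1 first-place votes: Teal 7, Purple 14, Pink 12. Purple and Pink advance.
Runoff: Purple is ranked above Pink on 14 ballots, Pink above Purple on 19.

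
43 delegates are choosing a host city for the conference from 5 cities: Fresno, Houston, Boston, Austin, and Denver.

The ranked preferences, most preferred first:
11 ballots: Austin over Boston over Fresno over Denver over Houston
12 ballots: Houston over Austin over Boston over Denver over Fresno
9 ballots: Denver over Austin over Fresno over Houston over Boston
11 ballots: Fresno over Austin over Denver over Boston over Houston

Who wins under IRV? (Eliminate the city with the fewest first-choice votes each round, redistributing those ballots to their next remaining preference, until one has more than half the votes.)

Round 1: Fresno 11, Houston 12, Boston 0, Austin 11, Denver 9. Boston eliminated.
Round 2: Fresno 11, Houston 12, Austin 11, Denver 9. Denver eliminated.
Round 3: Fresno 11, Houston 12, Austin 20. Fresno eliminated.
Round 4: Houston 12, Austin 31. Austin has a majority (≥22).

Austin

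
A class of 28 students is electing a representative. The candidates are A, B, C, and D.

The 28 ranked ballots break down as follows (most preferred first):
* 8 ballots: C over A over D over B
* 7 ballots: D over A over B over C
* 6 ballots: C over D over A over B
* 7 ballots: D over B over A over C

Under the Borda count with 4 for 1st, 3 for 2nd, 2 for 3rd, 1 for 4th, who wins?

A: 8×3 + 7×3 + 6×2 + 7×2 = 71
B: 8×1 + 7×2 + 6×1 + 7×3 = 49
C: 8×4 + 7×1 + 6×4 + 7×1 = 70
D: 8×2 + 7×4 + 6×3 + 7×4 = 90

D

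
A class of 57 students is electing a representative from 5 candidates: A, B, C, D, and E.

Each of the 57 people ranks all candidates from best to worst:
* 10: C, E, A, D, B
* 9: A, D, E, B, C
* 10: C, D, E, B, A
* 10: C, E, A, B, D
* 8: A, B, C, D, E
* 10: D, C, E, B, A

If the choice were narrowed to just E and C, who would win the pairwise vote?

E is ranked above C on 9 ballots; C above E on 48.

C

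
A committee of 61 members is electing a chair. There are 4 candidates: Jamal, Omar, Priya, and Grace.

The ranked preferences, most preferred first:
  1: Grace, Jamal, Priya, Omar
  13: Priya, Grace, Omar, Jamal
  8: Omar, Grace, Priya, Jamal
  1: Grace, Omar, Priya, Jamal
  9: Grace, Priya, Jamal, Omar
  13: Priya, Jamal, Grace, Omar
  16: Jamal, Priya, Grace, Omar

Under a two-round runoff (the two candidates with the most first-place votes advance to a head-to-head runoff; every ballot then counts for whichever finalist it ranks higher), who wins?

Priya

Round 1 first-place votes: Jamal 16, Omar 8, Priya 26, Grace 11. Priya and Jamal advance.
Runoff: Priya is ranked above Jamal on 44 ballots, Jamal above Priya on 17.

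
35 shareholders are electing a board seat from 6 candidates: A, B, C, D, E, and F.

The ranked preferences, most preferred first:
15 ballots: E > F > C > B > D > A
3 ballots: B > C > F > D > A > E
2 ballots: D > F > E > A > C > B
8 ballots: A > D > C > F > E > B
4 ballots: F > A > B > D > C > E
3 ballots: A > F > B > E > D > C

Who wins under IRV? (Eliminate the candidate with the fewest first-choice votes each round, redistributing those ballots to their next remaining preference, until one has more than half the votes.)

Round 1: A 11, B 3, C 0, D 2, E 15, F 4. C eliminated.
Round 2: A 11, B 3, D 2, E 15, F 4. D eliminated.
Round 3: A 11, B 3, E 15, F 6. B eliminated.
Round 4: A 11, E 15, F 9. F eliminated.
Round 5: A 18, E 17. A has a majority (≥18).

A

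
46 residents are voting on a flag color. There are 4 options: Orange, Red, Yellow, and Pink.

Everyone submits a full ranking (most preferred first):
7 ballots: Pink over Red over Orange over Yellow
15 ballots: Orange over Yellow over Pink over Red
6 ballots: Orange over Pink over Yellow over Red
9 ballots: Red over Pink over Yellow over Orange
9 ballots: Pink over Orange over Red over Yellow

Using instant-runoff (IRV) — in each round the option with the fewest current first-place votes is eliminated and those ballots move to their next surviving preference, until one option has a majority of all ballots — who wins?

Round 1: Orange 21, Red 9, Yellow 0, Pink 16. Yellow eliminated.
Round 2: Orange 21, Red 9, Pink 16. Red eliminated.
Round 3: Orange 21, Pink 25. Pink has a majority (≥24).

Pink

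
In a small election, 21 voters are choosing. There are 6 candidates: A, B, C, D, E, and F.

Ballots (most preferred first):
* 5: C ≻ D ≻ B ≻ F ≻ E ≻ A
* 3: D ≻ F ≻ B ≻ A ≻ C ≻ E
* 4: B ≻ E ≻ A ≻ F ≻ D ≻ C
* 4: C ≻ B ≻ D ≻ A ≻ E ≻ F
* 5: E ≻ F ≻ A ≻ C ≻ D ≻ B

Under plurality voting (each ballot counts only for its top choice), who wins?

First-place votes: A 0, B 4, C 9, D 3, E 5, F 0.

C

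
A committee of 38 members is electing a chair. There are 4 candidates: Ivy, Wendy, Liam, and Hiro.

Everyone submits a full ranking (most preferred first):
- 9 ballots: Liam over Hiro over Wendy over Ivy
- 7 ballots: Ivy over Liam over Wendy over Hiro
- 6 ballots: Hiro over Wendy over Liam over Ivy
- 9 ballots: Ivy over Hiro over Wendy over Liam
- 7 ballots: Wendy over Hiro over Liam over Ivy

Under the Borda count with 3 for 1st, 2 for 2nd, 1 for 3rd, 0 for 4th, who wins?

Hiro

Ivy: 9×0 + 7×3 + 6×0 + 9×3 + 7×0 = 48
Wendy: 9×1 + 7×1 + 6×2 + 9×1 + 7×3 = 58
Liam: 9×3 + 7×2 + 6×1 + 9×0 + 7×1 = 54
Hiro: 9×2 + 7×0 + 6×3 + 9×2 + 7×2 = 68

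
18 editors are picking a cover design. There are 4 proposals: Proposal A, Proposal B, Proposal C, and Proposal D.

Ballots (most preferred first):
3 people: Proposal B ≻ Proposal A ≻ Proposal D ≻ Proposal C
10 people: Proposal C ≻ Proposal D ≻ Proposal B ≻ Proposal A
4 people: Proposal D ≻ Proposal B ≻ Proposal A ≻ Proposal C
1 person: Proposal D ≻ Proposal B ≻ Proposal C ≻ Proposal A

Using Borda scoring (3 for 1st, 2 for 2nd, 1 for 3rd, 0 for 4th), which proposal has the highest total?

Proposal A: 3×2 + 10×0 + 4×1 + 1×0 = 10
Proposal B: 3×3 + 10×1 + 4×2 + 1×2 = 29
Proposal C: 3×0 + 10×3 + 4×0 + 1×1 = 31
Proposal D: 3×1 + 10×2 + 4×3 + 1×3 = 38

Proposal D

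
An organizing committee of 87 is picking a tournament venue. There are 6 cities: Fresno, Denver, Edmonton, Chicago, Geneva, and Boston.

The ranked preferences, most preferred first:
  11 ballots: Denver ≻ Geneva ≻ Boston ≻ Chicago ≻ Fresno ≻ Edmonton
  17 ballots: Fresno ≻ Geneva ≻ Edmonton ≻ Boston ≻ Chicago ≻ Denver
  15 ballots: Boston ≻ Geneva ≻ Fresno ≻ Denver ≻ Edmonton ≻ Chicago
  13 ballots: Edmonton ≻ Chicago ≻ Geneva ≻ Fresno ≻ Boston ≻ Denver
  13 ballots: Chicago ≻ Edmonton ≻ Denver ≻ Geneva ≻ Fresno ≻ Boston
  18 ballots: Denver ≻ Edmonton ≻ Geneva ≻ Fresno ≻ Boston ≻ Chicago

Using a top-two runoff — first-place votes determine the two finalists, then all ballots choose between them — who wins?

Fresno

Round 1 first-place votes: Fresno 17, Denver 29, Edmonton 13, Chicago 13, Geneva 0, Boston 15. Denver and Fresno advance.
Runoff: Denver is ranked above Fresno on 42 ballots, Fresno above Denver on 45.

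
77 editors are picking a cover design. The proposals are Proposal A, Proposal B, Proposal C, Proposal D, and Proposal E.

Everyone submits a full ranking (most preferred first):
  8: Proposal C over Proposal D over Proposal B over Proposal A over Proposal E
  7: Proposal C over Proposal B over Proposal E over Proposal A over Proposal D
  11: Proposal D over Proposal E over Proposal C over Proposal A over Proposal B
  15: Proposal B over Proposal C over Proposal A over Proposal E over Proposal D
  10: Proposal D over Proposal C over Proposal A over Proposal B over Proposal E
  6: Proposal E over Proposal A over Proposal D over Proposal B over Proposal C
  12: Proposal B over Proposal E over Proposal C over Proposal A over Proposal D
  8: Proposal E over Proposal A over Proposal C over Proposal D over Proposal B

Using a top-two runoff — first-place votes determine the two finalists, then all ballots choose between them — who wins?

Proposal D

Round 1 first-place votes: Proposal A 0, Proposal B 27, Proposal C 15, Proposal D 21, Proposal E 14. Proposal B and Proposal D advance.
Runoff: Proposal B is ranked above Proposal D on 34 ballots, Proposal D above Proposal B on 43.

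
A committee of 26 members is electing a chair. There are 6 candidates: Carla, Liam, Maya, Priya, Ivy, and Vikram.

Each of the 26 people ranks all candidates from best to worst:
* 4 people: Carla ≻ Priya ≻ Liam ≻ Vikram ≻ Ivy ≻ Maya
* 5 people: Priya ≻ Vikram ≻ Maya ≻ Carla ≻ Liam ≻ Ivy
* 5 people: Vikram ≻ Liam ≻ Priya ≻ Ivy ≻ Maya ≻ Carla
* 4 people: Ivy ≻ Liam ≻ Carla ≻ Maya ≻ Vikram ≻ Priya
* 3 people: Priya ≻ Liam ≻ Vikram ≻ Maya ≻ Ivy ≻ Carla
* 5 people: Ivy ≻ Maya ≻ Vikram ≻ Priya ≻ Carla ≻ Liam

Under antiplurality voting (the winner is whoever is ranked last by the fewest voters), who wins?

Last-place votes: Carla 8, Liam 5, Maya 4, Priya 4, Ivy 5, Vikram 0.

Vikram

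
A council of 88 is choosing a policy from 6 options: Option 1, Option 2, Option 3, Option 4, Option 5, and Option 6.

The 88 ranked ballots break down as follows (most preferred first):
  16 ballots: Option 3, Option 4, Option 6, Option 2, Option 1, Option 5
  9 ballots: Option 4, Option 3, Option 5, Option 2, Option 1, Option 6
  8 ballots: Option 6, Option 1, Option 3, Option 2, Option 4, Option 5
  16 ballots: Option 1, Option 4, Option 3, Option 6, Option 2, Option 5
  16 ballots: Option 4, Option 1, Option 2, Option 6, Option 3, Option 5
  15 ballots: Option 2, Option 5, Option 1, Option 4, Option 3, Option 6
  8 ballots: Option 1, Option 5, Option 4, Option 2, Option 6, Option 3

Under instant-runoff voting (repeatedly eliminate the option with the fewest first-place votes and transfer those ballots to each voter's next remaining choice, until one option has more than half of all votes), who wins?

Round 1: Option 1 24, Option 2 15, Option 3 16, Option 4 25, Option 5 0, Option 6 8. Option 5 eliminated.
Round 2: Option 1 24, Option 2 15, Option 3 16, Option 4 25, Option 6 8. Option 6 eliminated.
Round 3: Option 1 32, Option 2 15, Option 3 16, Option 4 25. Option 2 eliminated.
Round 4: Option 1 47, Option 3 16, Option 4 25. Option 1 has a majority (≥45).

Option 1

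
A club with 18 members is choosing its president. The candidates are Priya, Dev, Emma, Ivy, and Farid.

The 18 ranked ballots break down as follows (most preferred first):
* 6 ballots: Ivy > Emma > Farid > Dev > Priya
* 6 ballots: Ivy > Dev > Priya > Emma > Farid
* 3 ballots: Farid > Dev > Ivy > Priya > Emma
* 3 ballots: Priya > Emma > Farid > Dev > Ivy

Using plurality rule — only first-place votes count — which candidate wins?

First-place votes: Priya 3, Dev 0, Emma 0, Ivy 12, Farid 3.

Ivy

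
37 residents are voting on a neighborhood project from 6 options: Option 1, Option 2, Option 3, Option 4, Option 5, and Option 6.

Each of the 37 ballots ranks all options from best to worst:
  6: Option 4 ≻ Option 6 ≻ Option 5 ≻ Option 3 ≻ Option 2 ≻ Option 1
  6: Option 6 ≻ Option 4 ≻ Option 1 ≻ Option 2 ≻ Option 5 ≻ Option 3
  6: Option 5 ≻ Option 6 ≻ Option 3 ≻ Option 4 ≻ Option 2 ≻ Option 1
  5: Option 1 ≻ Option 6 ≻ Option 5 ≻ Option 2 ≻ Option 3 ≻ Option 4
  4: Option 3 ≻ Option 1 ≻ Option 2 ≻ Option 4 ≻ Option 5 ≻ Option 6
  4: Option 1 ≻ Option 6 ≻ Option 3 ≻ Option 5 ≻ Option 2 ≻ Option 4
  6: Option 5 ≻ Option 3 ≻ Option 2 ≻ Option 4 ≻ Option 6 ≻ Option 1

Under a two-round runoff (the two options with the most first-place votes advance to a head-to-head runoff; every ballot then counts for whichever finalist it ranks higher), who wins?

Option 1

Round 1 first-place votes: Option 1 9, Option 2 0, Option 3 4, Option 4 6, Option 5 12, Option 6 6. Option 5 and Option 1 advance.
Runoff: Option 5 is ranked above Option 1 on 18 ballots, Option 1 above Option 5 on 19.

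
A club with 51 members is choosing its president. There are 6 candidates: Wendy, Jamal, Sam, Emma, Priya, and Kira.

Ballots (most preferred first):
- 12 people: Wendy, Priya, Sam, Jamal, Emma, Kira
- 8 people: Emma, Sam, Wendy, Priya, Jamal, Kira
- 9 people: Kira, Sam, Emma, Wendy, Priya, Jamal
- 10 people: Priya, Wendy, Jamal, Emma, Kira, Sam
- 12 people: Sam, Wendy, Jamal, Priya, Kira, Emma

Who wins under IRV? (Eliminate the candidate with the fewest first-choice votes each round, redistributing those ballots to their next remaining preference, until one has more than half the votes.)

Round 1: Wendy 12, Jamal 0, Sam 12, Emma 8, Priya 10, Kira 9. Jamal eliminated.
Round 2: Wendy 12, Sam 12, Emma 8, Priya 10, Kira 9. Emma eliminated.
Round 3: Wendy 12, Sam 20, Priya 10, Kira 9. Kira eliminated.
Round 4: Wendy 12, Sam 29, Priya 10. Sam has a majority (≥26).

Sam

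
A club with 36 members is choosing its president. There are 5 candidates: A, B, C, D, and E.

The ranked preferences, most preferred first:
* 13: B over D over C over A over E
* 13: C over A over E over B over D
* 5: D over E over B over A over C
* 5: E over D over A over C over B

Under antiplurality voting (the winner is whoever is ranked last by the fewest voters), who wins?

A

Last-place votes: A 0, B 5, C 5, D 13, E 13.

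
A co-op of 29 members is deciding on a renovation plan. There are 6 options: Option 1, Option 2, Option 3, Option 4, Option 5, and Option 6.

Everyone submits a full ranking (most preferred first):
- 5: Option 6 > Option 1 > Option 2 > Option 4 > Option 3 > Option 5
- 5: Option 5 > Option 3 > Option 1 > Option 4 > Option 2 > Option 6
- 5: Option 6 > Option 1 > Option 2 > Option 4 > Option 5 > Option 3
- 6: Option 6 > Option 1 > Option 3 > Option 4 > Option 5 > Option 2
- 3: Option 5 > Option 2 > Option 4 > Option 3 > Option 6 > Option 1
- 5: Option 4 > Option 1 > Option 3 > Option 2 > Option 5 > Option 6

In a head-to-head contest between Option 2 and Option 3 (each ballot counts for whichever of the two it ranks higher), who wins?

Option 3

Option 2 is ranked above Option 3 on 13 ballots; Option 3 above Option 2 on 16.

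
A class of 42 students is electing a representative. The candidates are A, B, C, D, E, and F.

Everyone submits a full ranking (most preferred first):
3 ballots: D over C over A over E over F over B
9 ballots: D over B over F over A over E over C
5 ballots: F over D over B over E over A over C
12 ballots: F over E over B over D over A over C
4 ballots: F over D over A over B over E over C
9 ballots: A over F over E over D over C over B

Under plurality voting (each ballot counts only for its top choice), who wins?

F

First-place votes: A 9, B 0, C 0, D 12, E 0, F 21.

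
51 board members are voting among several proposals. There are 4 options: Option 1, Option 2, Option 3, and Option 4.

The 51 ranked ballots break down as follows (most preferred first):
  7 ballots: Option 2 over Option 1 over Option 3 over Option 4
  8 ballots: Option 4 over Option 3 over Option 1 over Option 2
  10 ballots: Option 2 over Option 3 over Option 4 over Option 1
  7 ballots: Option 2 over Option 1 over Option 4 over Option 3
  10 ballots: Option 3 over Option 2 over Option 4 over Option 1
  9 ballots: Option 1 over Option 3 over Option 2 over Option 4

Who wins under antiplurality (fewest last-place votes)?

Option 3

Last-place votes: Option 1 20, Option 2 8, Option 3 7, Option 4 16.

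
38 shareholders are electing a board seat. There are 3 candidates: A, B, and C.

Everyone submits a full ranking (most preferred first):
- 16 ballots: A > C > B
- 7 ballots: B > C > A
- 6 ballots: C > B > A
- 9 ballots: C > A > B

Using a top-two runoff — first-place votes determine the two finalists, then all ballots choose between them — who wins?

C

Round 1 first-place votes: A 16, B 7, C 15. A and C advance.
Runoff: A is ranked above C on 16 ballots, C above A on 22.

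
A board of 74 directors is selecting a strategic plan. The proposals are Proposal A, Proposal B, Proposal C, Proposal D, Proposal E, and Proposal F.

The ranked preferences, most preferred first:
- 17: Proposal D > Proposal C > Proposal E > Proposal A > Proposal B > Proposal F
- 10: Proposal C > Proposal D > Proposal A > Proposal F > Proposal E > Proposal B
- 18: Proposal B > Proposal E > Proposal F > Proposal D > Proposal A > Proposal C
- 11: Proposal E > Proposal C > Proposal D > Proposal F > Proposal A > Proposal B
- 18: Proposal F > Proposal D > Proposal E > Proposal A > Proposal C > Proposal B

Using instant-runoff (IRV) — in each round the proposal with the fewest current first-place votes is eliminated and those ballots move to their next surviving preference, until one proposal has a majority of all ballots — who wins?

Proposal D

Round 1: Proposal A 0, Proposal B 18, Proposal C 10, Proposal D 17, Proposal E 11, Proposal F 18. Proposal A eliminated.
Round 2: Proposal B 18, Proposal C 10, Proposal D 17, Proposal E 11, Proposal F 18. Proposal C eliminated.
Round 3: Proposal B 18, Proposal D 27, Proposal E 11, Proposal F 18. Proposal E eliminated.
Round 4: Proposal B 18, Proposal D 38, Proposal F 18. Proposal D has a majority (≥38).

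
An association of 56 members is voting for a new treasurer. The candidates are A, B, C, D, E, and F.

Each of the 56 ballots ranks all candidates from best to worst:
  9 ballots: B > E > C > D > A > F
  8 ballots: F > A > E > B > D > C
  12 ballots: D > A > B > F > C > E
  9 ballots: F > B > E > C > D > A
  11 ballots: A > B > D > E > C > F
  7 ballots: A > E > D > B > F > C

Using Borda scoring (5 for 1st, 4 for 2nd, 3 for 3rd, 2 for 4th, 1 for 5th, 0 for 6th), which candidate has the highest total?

A: 9×1 + 8×4 + 12×4 + 9×0 + 11×5 + 7×5 = 179
B: 9×5 + 8×2 + 12×3 + 9×4 + 11×4 + 7×2 = 191
C: 9×3 + 8×0 + 12×1 + 9×2 + 11×1 + 7×0 = 68
D: 9×2 + 8×1 + 12×5 + 9×1 + 11×3 + 7×3 = 149
E: 9×4 + 8×3 + 12×0 + 9×3 + 11×2 + 7×4 = 137
F: 9×0 + 8×5 + 12×2 + 9×5 + 11×0 + 7×1 = 116

B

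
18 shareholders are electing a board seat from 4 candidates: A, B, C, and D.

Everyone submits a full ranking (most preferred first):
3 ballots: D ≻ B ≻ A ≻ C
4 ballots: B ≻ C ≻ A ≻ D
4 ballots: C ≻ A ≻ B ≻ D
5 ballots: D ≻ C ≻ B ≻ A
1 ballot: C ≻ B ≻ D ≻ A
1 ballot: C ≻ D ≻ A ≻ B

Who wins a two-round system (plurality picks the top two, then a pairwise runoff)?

Round 1 first-place votes: A 0, B 4, C 6, D 8. D and C advance.
Runoff: D is ranked above C on 8 ballots, C above D on 10.

C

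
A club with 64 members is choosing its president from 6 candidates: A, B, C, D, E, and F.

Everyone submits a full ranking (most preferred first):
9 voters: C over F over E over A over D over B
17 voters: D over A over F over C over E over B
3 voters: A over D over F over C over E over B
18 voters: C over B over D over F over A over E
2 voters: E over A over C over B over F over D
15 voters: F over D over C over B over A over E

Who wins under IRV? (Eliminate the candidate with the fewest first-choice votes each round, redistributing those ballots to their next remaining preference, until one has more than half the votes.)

Round 1: A 3, B 0, C 27, D 17, E 2, F 15. B eliminated.
Round 2: A 3, C 27, D 17, E 2, F 15. E eliminated.
Round 3: A 5, C 27, D 17, F 15. A eliminated.
Round 4: C 29, D 20, F 15. F eliminated.
Round 5: C 29, D 35. D has a majority (≥33).

D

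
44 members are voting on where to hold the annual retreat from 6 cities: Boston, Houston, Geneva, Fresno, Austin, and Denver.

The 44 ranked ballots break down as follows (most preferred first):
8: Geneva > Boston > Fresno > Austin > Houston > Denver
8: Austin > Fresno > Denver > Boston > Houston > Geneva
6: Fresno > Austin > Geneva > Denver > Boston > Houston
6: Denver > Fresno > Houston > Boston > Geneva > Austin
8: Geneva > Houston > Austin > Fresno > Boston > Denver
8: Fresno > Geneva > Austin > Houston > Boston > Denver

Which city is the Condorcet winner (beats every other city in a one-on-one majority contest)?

Fresno

Fresno vs Boston: 36–8
Fresno vs Houston: 36–8
Fresno vs Geneva: 28–16
Fresno vs Austin: 28–16
Fresno vs Denver: 38–6
Fresno beats every other city.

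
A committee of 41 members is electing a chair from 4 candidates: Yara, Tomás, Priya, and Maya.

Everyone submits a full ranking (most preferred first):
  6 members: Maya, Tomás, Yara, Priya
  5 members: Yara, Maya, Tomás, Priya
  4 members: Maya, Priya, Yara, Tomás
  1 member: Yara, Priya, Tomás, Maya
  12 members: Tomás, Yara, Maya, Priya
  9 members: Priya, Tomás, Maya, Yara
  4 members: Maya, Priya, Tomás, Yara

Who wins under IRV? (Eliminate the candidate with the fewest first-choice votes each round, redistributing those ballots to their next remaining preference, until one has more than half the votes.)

Tomás

Round 1: Yara 6, Tomás 12, Priya 9, Maya 14. Yara eliminated.
Round 2: Tomás 12, Priya 10, Maya 19. Priya eliminated.
Round 3: Tomás 22, Maya 19. Tomás has a majority (≥21).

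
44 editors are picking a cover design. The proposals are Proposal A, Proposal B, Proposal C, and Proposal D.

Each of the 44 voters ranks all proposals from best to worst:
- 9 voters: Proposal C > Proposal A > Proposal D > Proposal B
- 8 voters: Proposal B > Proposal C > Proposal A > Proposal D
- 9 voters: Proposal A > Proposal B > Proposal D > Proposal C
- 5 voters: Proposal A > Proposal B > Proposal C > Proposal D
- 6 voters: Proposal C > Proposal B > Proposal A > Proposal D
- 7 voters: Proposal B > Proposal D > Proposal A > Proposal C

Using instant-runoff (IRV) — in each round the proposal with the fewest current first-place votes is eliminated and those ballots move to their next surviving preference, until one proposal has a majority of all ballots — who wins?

Proposal B

Round 1: Proposal A 14, Proposal B 15, Proposal C 15, Proposal D 0. Proposal D eliminated.
Round 2: Proposal A 14, Proposal B 15, Proposal C 15. Proposal A eliminated.
Round 3: Proposal B 29, Proposal C 15. Proposal B has a majority (≥23).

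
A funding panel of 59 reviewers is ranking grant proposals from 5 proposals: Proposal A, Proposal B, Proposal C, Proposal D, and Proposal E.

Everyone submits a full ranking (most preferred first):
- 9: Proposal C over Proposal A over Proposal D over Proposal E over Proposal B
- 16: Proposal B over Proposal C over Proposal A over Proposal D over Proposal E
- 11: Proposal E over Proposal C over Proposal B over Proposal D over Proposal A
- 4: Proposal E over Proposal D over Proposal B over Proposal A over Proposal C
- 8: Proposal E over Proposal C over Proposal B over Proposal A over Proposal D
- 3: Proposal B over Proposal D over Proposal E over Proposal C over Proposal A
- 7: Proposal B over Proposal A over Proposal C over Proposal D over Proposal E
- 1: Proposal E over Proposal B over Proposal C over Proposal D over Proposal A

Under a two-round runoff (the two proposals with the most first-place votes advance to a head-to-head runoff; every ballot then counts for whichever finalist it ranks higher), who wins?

Round 1 first-place votes: Proposal A 0, Proposal B 26, Proposal C 9, Proposal D 0, Proposal E 24. Proposal B and Proposal E advance.
Runoff: Proposal B is ranked above Proposal E on 26 ballots, Proposal E above Proposal B on 33.

Proposal E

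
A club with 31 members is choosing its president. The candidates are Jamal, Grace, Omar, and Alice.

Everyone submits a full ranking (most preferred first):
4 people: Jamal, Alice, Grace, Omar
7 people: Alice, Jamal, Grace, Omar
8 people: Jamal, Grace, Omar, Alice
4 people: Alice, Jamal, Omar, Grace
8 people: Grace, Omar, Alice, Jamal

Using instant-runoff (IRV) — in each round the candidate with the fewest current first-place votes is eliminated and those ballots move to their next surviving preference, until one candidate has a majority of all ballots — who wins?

Alice

Round 1: Jamal 12, Grace 8, Omar 0, Alice 11. Omar eliminated.
Round 2: Jamal 12, Grace 8, Alice 11. Grace eliminated.
Round 3: Jamal 12, Alice 19. Alice has a majority (≥16).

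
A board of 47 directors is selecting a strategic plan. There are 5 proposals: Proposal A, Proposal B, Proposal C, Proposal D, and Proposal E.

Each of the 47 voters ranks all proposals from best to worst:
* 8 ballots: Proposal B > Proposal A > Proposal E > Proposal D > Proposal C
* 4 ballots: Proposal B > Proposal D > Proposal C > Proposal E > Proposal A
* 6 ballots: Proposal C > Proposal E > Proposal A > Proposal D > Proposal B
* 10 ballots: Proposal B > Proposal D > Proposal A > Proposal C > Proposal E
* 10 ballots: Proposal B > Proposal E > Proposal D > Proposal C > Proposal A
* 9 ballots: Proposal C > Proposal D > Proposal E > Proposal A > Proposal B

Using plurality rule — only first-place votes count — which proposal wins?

First-place votes: Proposal A 0, Proposal B 32, Proposal C 15, Proposal D 0, Proposal E 0.

Proposal B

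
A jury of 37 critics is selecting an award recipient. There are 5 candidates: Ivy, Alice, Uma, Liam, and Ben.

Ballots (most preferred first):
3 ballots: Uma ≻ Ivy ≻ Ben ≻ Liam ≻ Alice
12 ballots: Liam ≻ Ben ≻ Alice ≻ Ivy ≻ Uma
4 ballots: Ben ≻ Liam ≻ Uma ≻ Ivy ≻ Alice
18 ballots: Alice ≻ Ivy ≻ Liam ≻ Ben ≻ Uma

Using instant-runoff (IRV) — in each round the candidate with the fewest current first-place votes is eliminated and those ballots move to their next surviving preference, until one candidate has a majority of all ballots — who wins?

Round 1: Ivy 0, Alice 18, Uma 3, Liam 12, Ben 4. Ivy eliminated.
Round 2: Alice 18, Uma 3, Liam 12, Ben 4. Uma eliminated.
Round 3: Alice 18, Liam 12, Ben 7. Ben eliminated.
Round 4: Alice 18, Liam 19. Liam has a majority (≥19).

Liam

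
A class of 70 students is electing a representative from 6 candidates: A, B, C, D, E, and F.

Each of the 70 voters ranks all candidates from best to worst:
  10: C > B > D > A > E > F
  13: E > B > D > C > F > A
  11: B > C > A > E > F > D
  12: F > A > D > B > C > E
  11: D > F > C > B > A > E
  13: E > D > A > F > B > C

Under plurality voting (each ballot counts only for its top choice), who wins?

E

First-place votes: A 0, B 11, C 10, D 11, E 26, F 12.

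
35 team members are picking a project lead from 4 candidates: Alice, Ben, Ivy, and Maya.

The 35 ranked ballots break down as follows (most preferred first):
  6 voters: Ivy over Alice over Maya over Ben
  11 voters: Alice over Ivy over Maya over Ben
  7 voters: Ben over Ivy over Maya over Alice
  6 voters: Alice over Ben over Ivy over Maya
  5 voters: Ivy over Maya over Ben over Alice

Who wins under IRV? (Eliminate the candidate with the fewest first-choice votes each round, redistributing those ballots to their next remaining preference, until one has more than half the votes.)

Round 1: Alice 17, Ben 7, Ivy 11, Maya 0. Maya eliminated.
Round 2: Alice 17, Ben 7, Ivy 11. Ben eliminated.
Round 3: Alice 17, Ivy 18. Ivy has a majority (≥18).

Ivy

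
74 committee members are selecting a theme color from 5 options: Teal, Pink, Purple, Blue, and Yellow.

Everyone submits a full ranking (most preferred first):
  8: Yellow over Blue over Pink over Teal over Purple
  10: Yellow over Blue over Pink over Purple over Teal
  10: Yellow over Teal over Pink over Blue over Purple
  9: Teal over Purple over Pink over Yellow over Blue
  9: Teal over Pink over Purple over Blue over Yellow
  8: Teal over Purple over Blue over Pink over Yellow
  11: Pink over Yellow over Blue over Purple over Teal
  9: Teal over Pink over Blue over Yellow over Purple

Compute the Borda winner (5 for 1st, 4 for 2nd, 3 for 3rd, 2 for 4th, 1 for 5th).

Pink

Teal: 8×2 + 10×1 + 10×4 + 9×5 + 9×5 + 8×5 + 11×1 + 9×5 = 252
Pink: 8×3 + 10×3 + 10×3 + 9×3 + 9×4 + 8×2 + 11×5 + 9×4 = 254
Purple: 8×1 + 10×2 + 10×1 + 9×4 + 9×3 + 8×4 + 11×2 + 9×1 = 164
Blue: 8×4 + 10×4 + 10×2 + 9×1 + 9×2 + 8×3 + 11×3 + 9×3 = 203
Yellow: 8×5 + 10×5 + 10×5 + 9×2 + 9×1 + 8×1 + 11×4 + 9×2 = 237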